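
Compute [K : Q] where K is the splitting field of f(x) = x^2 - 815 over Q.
[K : Q] = 2

f(x) = x^2 - 815 factors as (x - √815)(x + √815). The splitting field is K = Q(√815). Since 815 is squarefree and > 1, it is not a perfect square, so x^2 - 815 is irreducible over Q and [Q(√815) : Q] = 2. Hence [K : Q] = 2.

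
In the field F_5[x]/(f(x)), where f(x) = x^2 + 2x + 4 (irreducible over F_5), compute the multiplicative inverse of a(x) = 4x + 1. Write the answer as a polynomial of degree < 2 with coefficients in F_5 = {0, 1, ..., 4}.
a(x)^(-1) ≡ 3x + 4 (mod f(x))

Since f is irreducible over F_5, F_5[x]/(f) is a field and a(x) ≠ 0 has an inverse. Apply the extended Euclidean algorithm to f(x) and a(x) in F_5[x]: f(x) = (4x + 2)·a(x) + (2). The last nonzero remainder is the constant 2 = gcd(f, a) in F_5. Back-substituting through the division chain expresses 2 = s(x)·a(x) + t(x)·f(x) with s(x) ≡ x + 3 (mod f), so (x + 3)·a(x) ≡ 2 (mod f). Multiplying by 2^(-1) ≡ 3 in F_5 gives a(x)^(-1) ≡ 3·(x + 3) ≡ 3x + 4 (mod f). Check: (4x + 1)·(3x + 4) = 2x^2 + 4x + 4 ≡ 1 (mod x^2 + 2x + 4).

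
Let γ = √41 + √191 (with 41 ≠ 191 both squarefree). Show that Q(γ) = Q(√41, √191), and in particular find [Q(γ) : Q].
[Q(γ) : Q] = 4 (equivalently, Q(γ) = Q(√41, √191))

Obviously Q(γ) ⊆ Q(√41, √191), and [Q(√41, √191):Q] = 4 (since 41, 191 are distinct squarefree integers > 1 with 7831 not a perfect square). To show equality we compute the minimal polynomial of γ. From γ = √41 + √191: γ^2 = 41 + 2√(7831) + 191 = 232 + 2√(7831), so γ^2 - 232 = 2√(7831); squaring, (γ^2 - 232)^2 = 4·7831, i.e. γ^4 - 464γ^2 + 53824 - 31324 = 0, i.e. γ^4 - 464γ^2 + 22500 = 0. So γ is a root of x^4 - 464x^2 + 22500. This polynomial is irreducible over Q: it has no rational root (each ±√41 ± √191 is irrational), and any factorization into two quadratics over Q would force √(7831) ∈ Q (pairing opposite roots) or √41, √191 ∈ Q (other pairings), all impossible. Hence [Q(γ):Q] = 4 = [Q(√41, √191):Q], so Q(γ) = Q(√41, √191).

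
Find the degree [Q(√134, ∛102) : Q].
[Q(√134, ∛102) : Q] = 6

Let L = Q(√134, ∛102). Since Q(√134) ⊂ L and [Q(√134):Q] = 2, the tower law gives 2 | [L:Q]. Likewise Q(∛102) ⊂ L with [Q(∛102):Q] = 3 (because 102 is not a perfect cube), so 3 | [L:Q]. As gcd(2,3) = 1, [L:Q] is divisible by 6. Conversely L is generated over Q by √134 and ∛102, so [L:Q] ≤ 2·3 = 6. Therefore [Q(√134, ∛102) : Q] = 6.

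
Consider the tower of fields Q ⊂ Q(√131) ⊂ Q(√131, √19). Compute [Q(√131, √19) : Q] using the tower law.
[Q(√131, √19) : Q] = 4

[Q(√131):Q] = 2 (min poly x^2 - 131, irreducible since 131 is squarefree > 1). For the top step, suppose √19 ∈ Q(√131), say √19 = c + d√131 with c, d ∈ Q. Squaring: 19 = c^2 + 131d^2 + 2cd√131. Since √131 ∉ Q this forces 2cd = 0. If d = 0 then √19 = c ∈ Q, contradicting 19 squarefree > 1. If c = 0 then 19 = 131d^2, so 131·19 = (131d)^2 is a perfect square in Q — but 131·19 = 2489 is not a perfect square (since 131 and 19 are distinct squarefree integers). Contradiction. Hence √19 ∉ Q(√131), so x^2 - 19 stays irreducible over Q(√131) and [Q(√131, √19) : Q(√131)] = 2. By the tower law, [Q(√131, √19) : Q] = 2 · 2 = 4.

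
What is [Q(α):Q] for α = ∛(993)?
[Q(α):Q] = 3

The minimal polynomial of α is x^3 - 993, irreducible over Q since 993 is not a perfect cube (so x^3 - 993 has no rational root). Hence [Q(α):Q] = deg(m_α) = 3.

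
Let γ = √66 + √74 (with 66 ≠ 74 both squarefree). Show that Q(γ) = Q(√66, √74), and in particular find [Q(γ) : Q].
[Q(γ) : Q] = 4 (equivalently, Q(γ) = Q(√66, √74))

Obviously Q(γ) ⊆ Q(√66, √74), and [Q(√66, √74):Q] = 4 (since 66, 74 are distinct squarefree integers > 1 with 4884 not a perfect square). To show equality we compute the minimal polynomial of γ. From γ = √66 + √74: γ^2 = 66 + 2√(4884) + 74 = 140 + 2√(4884), so γ^2 - 140 = 2√(4884); squaring, (γ^2 - 140)^2 = 4·4884, i.e. γ^4 - 280γ^2 + 19600 - 19536 = 0, i.e. γ^4 - 280γ^2 + 64 = 0. So γ is a root of x^4 - 280x^2 + 64. This polynomial is irreducible over Q: it has no rational root (each ±√66 ± √74 is irrational), and any factorization into two quadratics over Q would force √(4884) ∈ Q (pairing opposite roots) or √66, √74 ∈ Q (other pairings), all impossible. Hence [Q(γ):Q] = 4 = [Q(√66, √74):Q], so Q(γ) = Q(√66, √74).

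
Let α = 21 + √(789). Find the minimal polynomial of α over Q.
m_α(x) = x^2 - 42x - 348

From α - 21 = √(789), squaring gives (α - 21)^2 = 789, i.e. α^2 - 42α + 441 = 789, so α^2 - 42α - 348 = 0. The discriminant of x^2 - 42x - 348 is (-42)^2 - 4·(-348) = 1764 + 1392 = 3156, and 4·(789) is not a perfect square in Q since 789 is squarefree and ≠ 1. Hence x^2 - 42x - 348 is irreducible over Q and is the minimal polynomial of α.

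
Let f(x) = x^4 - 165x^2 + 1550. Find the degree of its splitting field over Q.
[K : Q] = 4

Solving the quadratic in x^2: x^2 = (165 ± √(165^2 - 4·1550))/2 = (165 ± √21025)/2 = (165 ± 145)/2, giving x^2 = 10 or x^2 = 155. So f(x) = (x^2 - 10)(x^2 - 155) and the roots of f are ±√10, ±√155. Hence the splitting field is K = Q(√10, √155). Since 10 and 155 are distinct squarefree integers > 1, their product 1550 is not a perfect square, so √155 ∉ Q(√10). By the tower law [K:Q] = [Q(√10,√155):Q(√10)] · [Q(√10):Q] = 2 · 2 = 4.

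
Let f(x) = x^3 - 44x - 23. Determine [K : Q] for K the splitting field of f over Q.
[K : Q] = 6

By the rational root test, any rational root of the monic integer polynomial f(x) = x^3 - 44x - 23 must be an integer dividing the constant term -23, i.e. one of ±{1, 23}. Evaluating: f(1) = -66, f(-1) = 20, f(23) = 11132, f(-23) = -11178; none is 0, so f has no rational root and is therefore irreducible over Q (a cubic with no linear factor over a field is irreducible). For an irreducible cubic, the Galois group is A_3 or S_3 according as the discriminant disc(f) = -4a^3 - 27b^2 = -4·(-44)^3 - 27·(-23)^2 = 326453 is or is not a square in Q. Here disc(f) = 326453 is not a perfect square in Q, so the Galois group of f over Q is not contained in A_3 and must be all of S_3. The splitting field has degree |S_3| = 6 over Q, so [K : Q] = 6.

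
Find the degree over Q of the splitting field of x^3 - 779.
[K : Q] = 6

The roots of x^3 - 779 are ∛779, ω∛779, ω^2∛779 where ω = e^(2πi/3) is a primitive cube root of unity, so K = Q(∛779, ω). Now [Q(∛779):Q] = 3 (since 779 is not a perfect cube, x^3 - 779 is irreducible) and [Q(ω):Q] = 2. Both 2 and 3 divide [K:Q], and [K:Q] ≤ 3·2 = 6, so [K:Q] = 6. (Equivalently: Q(∛779) ⊂ R but ω ∉ R, so [K : Q(∛779)] = 2.)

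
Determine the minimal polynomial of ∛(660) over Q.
m_α(x) = x^3 - 660

α satisfies α^3 = 660, so x^3 - 660 annihilates α. By the rational root test, a rational root p/q (in lowest terms) of x^3 - 660 would satisfy p^3 = 660 q^3, forcing q = 1 and p^3 = 660; but 660 is not a perfect cube, contradiction. A monic cubic over Q with no rational root is irreducible (any nontrivial factorization would include a linear factor). Hence x^3 - 660 is the minimal polynomial of α, and in particular [Q(α):Q] = 3.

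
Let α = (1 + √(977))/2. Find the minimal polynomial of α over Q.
m_α(x) = x^2 - x - 244

From 2α - 1 = √(977), squaring gives (2α - 1)^2 = 977, i.e. 4α^2 - 4α + 1 = 977, so α^2 - α + (1 - 977)/4 = 0. Since 977 ≡ 1 (mod 4), (1 - 977)/4 = -244 ∈ Z. The polynomial x^2 - x - 244 has discriminant 1 - 4·(-244) = 977, which is not a perfect square in Q (d = 977 is squarefree and ≠ 1), so x^2 - x - 244 is irreducible over Q. It is the minimal polynomial of α.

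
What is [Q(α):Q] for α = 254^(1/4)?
[Q(α):Q] = 4

α is a root of x^4 - 254. By Eisenstein's criterion at the prime p = 2 (which divides the constant term 254 but p^2 = 4 does not, since 254 is squarefree), x^4 - 254 is irreducible over Q. Hence [Q(α):Q] = 4.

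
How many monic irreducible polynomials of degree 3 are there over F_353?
There are 14662208 monic irreducible polynomials of degree 3 over F_353

Each element of F_{353^3} that lies in no proper subfield is a root of exactly one monic irreducible of degree 3 over F_353, and each such polynomial has 3 distinct roots in F_{353^3}. By Möbius inversion the count is N_353(3) = (1/3) Σ_{d|3} μ(3/d) · 353^d = (1/3)(μ(3)·353^1 + μ(1)·353^3) = 43986624/3 = 14662208.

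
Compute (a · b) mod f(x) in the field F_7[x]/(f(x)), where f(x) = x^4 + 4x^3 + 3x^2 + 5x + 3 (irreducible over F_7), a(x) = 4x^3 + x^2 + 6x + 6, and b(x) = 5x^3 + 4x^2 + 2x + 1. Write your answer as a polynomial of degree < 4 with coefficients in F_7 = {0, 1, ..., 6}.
a · b ≡ 3x^2 + x + 3 (mod f(x))

Multiply in F_7[x]: a(x)·b(x) = (4x^3 + x^2 + 6x + 6)·(5x^3 + 4x^2 + 2x + 1) = 6x^6 + 4x^3 + 2x^2 + 4x + 6. This has degree ≥ 4, so divide by f(x) over F_7: 6x^6 + 4x^3 + 2x^2 + 4x + 6 = (6x^2 + 4x + 1)·(x^4 + 4x^3 + 3x^2 + 5x + 3) + (3x^2 + x + 3). Hence a·b ≡ 3x^2 + x + 3 (mod f). (F_7[x]/(f) is a field with 7^4 = 2401 elements since f is irreducible of degree 4.)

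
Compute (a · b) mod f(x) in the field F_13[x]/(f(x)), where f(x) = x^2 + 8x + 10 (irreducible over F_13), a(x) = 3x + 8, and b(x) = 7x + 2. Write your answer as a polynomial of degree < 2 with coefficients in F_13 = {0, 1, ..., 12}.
a · b ≡ 11x + 1 (mod f(x))

Multiply in F_13[x]: a(x)·b(x) = (3x + 8)·(7x + 2) = 8x^2 + 10x + 3. This has degree ≥ 2, so divide by f(x) over F_13: 8x^2 + 10x + 3 = (8)·(x^2 + 8x + 10) + (11x + 1). Hence a·b ≡ 11x + 1 (mod f). (F_13[x]/(f) is a field with 13^2 = 169 elements since f is irreducible of degree 2.)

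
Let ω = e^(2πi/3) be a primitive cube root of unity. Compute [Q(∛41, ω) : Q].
[Q(∛41, ω) : Q] = 6

[Q(∛41):Q] = 3 (min poly x^3 - 41, irreducible since 41 is not a perfect cube). [Q(ω):Q] = 2 (min poly x^2 + x + 1). Since Q(∛41) ⊂ R and ω ∉ R, we have ω ∉ Q(∛41), so x^2 + x + 1 remains irreducible over Q(∛41) and [Q(∛41, ω) : Q(∛41)] = 2. By the tower law, [Q(∛41, ω) : Q] = 3 · 2 = 6. (In fact Q(∛41, ω) is the splitting field of x^3 - 41 over Q.)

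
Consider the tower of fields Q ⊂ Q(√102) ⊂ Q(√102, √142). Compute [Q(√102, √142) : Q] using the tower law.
[Q(√102, √142) : Q] = 4

[Q(√102):Q] = 2 (min poly x^2 - 102, irreducible since 102 is squarefree > 1). For the top step, suppose √142 ∈ Q(√102), say √142 = c + d√102 with c, d ∈ Q. Squaring: 142 = c^2 + 102d^2 + 2cd√102. Since √102 ∉ Q this forces 2cd = 0. If d = 0 then √142 = c ∈ Q, contradicting 142 squarefree > 1. If c = 0 then 142 = 102d^2, so 102·142 = (102d)^2 is a perfect square in Q — but 102·142 = 14484 is not a perfect square (since 102 and 142 are distinct squarefree integers). Contradiction. Hence √142 ∉ Q(√102), so x^2 - 142 stays irreducible over Q(√102) and [Q(√102, √142) : Q(√102)] = 2. By the tower law, [Q(√102, √142) : Q] = 2 · 2 = 4.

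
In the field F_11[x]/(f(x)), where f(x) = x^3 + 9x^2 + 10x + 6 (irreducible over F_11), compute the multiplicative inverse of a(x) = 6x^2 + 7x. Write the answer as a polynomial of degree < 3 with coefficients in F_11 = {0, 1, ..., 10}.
a(x)^(-1) ≡ 7x^2 + 5x + 8 (mod f(x))

Since f is irreducible over F_11, F_11[x]/(f) is a field and a(x) ≠ 0 has an inverse. Apply the extended Euclidean algorithm to f(x) and a(x) in F_11[x]: f(x) = (2x + 1)·a(x) + (3x + 6);  a(x) = (2x + 2)·(3x + 6) + (10). The last nonzero remainder is the constant 10 = gcd(f, a) in F_11. Back-substituting through the division chain expresses 10 = s(x)·a(x) + t(x)·f(x) with s(x) ≡ 4x^2 + 6x + 3 (mod f), so (4x^2 + 6x + 3)·a(x) ≡ 10 (mod f). Multiplying by 10^(-1) ≡ 10 in F_11 gives a(x)^(-1) ≡ 10·(4x^2 + 6x + 3) ≡ 7x^2 + 5x + 8 (mod f). Check: (6x^2 + 7x)·(7x^2 + 5x + 8) = 9x^4 + 2x^3 + 6x^2 + x ≡ 1 (mod x^3 + 9x^2 + 10x + 6).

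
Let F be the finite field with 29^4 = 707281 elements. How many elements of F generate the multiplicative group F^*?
There are φ(707280) = 161280 primitive elements

F_q^* is cyclic of order q - 1 = 707280. A cyclic group of order m has exactly φ(m) generators. Here m = 707280 = 2^4 · 3 · 5 · 7 · 421, so the number of primitive elements is φ(707280) = 161280.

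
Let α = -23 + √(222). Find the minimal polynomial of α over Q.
m_α(x) = x^2 + 46x + 307

From α + 23 = √(222), squaring gives (α + 23)^2 = 222, i.e. α^2 + 46α + 529 = 222, so α^2 + 46α + 307 = 0. The discriminant of x^2 + 46x + 307 is (46)^2 - 4·(307) = 2116 - 1228 = 888, and 4·(222) is not a perfect square in Q since 222 is squarefree and ≠ 1. Hence x^2 + 46x + 307 is irreducible over Q and is the minimal polynomial of α.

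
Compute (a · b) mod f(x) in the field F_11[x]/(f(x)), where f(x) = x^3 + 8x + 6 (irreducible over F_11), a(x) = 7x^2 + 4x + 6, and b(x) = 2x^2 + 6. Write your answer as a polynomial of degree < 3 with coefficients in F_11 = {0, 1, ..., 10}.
a · b ≡ 8x^2 + 8x + 10 (mod f(x))

Multiply in F_11[x]: a(x)·b(x) = (7x^2 + 4x + 6)·(2x^2 + 6) = 3x^4 + 8x^3 + 10x^2 + 2x + 3. This has degree ≥ 3, so divide by f(x) over F_11: 3x^4 + 8x^3 + 10x^2 + 2x + 3 = (3x + 8)·(x^3 + 8x + 6) + (8x^2 + 8x + 10). Hence a·b ≡ 8x^2 + 8x + 10 (mod f). (F_11[x]/(f) is a field with 11^3 = 1331 elements since f is irreducible of degree 3.)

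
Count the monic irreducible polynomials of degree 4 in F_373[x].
There are 4839184878 monic irreducible polynomials of degree 4 over F_373

Each element of F_{373^4} that lies in no proper subfield is a root of exactly one monic irreducible of degree 4 over F_373, and each such polynomial has 4 distinct roots in F_{373^4}. By Möbius inversion the count is N_373(4) = (1/4) Σ_{d|4} μ(4/d) · 373^d = (1/4)(μ(4)·373^1 + μ(2)·373^2 + μ(1)·373^4) = 19356739512/4 = 4839184878.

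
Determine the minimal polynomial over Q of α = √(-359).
m_α(x) = x^2 + 359

α satisfies α^2 + 359 = 0, so x^2 + 359 annihilates α. Since d = -359 is squarefree and ≠ 1, it is not a perfect square in Q, so x^2 + 359 has no rational root and is therefore irreducible over Q (a degree-2 polynomial over a field is irreducible iff it has no root). Hence m_α(x) = x^2 + 359.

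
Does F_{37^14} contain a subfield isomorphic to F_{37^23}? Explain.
No: F_{37^23} is not a subfield of F_{37^14}

F_{p^m} embeds in F_{p^n} iff m | n. Here 23 ∤ 14 (since 14 = 0·23 + 14 with remainder 14 ≠ 0), so F_{37^23} is not a subfield of F_{37^14}. Equivalently: if it were, the tower law would give 23 = [F_{37^23}:F_37] dividing [F_{37^14}:F_37] = 14, contradiction.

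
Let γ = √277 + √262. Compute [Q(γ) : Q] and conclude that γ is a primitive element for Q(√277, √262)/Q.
[Q(γ) : Q] = 4 (equivalently, Q(γ) = Q(√277, √262))

Obviously Q(γ) ⊆ Q(√277, √262), and [Q(√277, √262):Q] = 4 (since 277, 262 are distinct squarefree integers > 1 with 72574 not a perfect square). To show equality we compute the minimal polynomial of γ. From γ = √277 + √262: γ^2 = 277 + 2√(72574) + 262 = 539 + 2√(72574), so γ^2 - 539 = 2√(72574); squaring, (γ^2 - 539)^2 = 4·72574, i.e. γ^4 - 1078γ^2 + 290521 - 290296 = 0, i.e. γ^4 - 1078γ^2 + 225 = 0. So γ is a root of x^4 - 1078x^2 + 225. This polynomial is irreducible over Q: it has no rational root (each ±√277 ± √262 is irrational), and any factorization into two quadratics over Q would force √(72574) ∈ Q (pairing opposite roots) or √277, √262 ∈ Q (other pairings), all impossible. Hence [Q(γ):Q] = 4 = [Q(√277, √262):Q], so Q(γ) = Q(√277, √262).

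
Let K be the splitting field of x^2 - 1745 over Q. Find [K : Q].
[K : Q] = 2

f(x) = x^2 - 1745 factors as (x - √1745)(x + √1745). The splitting field is K = Q(√1745). Since 1745 is squarefree and > 1, it is not a perfect square, so x^2 - 1745 is irreducible over Q and [Q(√1745) : Q] = 2. Hence [K : Q] = 2.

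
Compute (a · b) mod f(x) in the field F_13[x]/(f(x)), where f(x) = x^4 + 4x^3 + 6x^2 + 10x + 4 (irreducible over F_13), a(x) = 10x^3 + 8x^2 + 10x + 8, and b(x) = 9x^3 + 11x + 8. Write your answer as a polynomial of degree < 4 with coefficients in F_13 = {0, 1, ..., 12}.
a · b ≡ 4x^3 + 6x^2 + 12x + 1 (mod f(x))

Multiply in F_13[x]: a(x)·b(x) = (10x^3 + 8x^2 + 10x + 8)·(9x^3 + 11x + 8) = 12x^6 + 7x^5 + 5x^4 + 6x^3 + 5x^2 + 12x + 12. This has degree ≥ 4, so divide by f(x) over F_13: 12x^6 + 7x^5 + 5x^4 + 6x^3 + 5x^2 + 12x + 12 = (12x^2 + 11x + 6)·(x^4 + 4x^3 + 6x^2 + 10x + 4) + (4x^3 + 6x^2 + 12x + 1). Hence a·b ≡ 4x^3 + 6x^2 + 12x + 1 (mod f). (F_13[x]/(f) is a field with 13^4 = 28561 elements since f is irreducible of degree 4.)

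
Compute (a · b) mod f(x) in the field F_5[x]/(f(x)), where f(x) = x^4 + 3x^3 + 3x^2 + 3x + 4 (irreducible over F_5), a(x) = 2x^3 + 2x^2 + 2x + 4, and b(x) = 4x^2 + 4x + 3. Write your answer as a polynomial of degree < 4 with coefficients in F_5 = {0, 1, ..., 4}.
a · b ≡ 2x^3 + 4x + 4 (mod f(x))

Multiply in F_5[x]: a(x)·b(x) = (2x^3 + 2x^2 + 2x + 4)·(4x^2 + 4x + 3) = 3x^5 + x^4 + 2x^3 + 2x + 2. This has degree ≥ 4, so divide by f(x) over F_5: 3x^5 + x^4 + 2x^3 + 2x + 2 = (3x + 2)·(x^4 + 3x^3 + 3x^2 + 3x + 4) + (2x^3 + 4x + 4). Hence a·b ≡ 2x^3 + 4x + 4 (mod f). (F_5[x]/(f) is a field with 5^4 = 625 elements since f is irreducible of degree 4.)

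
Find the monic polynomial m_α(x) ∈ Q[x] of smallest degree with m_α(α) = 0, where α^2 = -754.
m_α(x) = x^2 + 754

α satisfies α^2 + 754 = 0, so x^2 + 754 annihilates α. Since d = -754 is squarefree and ≠ 1, it is not a perfect square in Q, so x^2 + 754 has no rational root and is therefore irreducible over Q (a degree-2 polynomial over a field is irreducible iff it has no root). Hence m_α(x) = x^2 + 754.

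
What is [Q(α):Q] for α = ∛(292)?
[Q(α):Q] = 3

The minimal polynomial of α is x^3 - 292, irreducible over Q since 292 is not a perfect cube (so x^3 - 292 has no rational root). Hence [Q(α):Q] = deg(m_α) = 3.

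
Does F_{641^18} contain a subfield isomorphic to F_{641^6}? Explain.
Yes: F_{641^6} is a subfield of F_{641^18}

F_{p^m} embeds in F_{p^n} iff m | n (since F_{p^n} is the splitting field of x^(p^n) - x, and F_{p^m} ⊂ F_{p^n} forces p^n to be a power of p^m, i.e. m | n; conversely if m | n then every root of x^(p^m) - x is a root of x^(p^n) - x). Here 6 | 18 (since 18 = 3·6), so F_{641^6} is a subfield of F_{641^18}, and [F_{641^18} : F_{641^6}] = 18/6 = 3.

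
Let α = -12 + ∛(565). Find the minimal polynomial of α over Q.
m_α(x) = x^3 + 36x^2 + 432x + 1163

Set β = α + 12 = ∛(565), so β^3 = 565. Then (α + 12)^3 - 565 = 0, i.e. α is a root of g(x) = (x + 12)^3 - 565 = x^3 + 36x^2 + 432x + 1163. Since g(x) = h(x + 12) where h(x) = x^3 - 565, and h is irreducible over Q (because 565 is not a perfect cube, so h has no rational root, and a monic cubic with no rational root is irreducible), g is also irreducible (irreducibility is preserved under the substitution x → x + 12). Hence m_α(x) = x^3 + 36x^2 + 432x + 1163.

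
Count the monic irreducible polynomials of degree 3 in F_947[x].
There are 283092392 monic irreducible polynomials of degree 3 over F_947

Each element of F_{947^3} that lies in no proper subfield is a root of exactly one monic irreducible of degree 3 over F_947, and each such polynomial has 3 distinct roots in F_{947^3}. By Möbius inversion the count is N_947(3) = (1/3) Σ_{d|3} μ(3/d) · 947^d = (1/3)(μ(3)·947^1 + μ(1)·947^3) = 849277176/3 = 283092392.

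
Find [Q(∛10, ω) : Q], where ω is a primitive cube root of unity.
[Q(∛10, ω) : Q] = 6

[Q(∛10):Q] = 3 (min poly x^3 - 10, irreducible since 10 is not a perfect cube). [Q(ω):Q] = 2 (min poly x^2 + x + 1). Since Q(∛10) ⊂ R and ω ∉ R, we have ω ∉ Q(∛10), so x^2 + x + 1 remains irreducible over Q(∛10) and [Q(∛10, ω) : Q(∛10)] = 2. By the tower law, [Q(∛10, ω) : Q] = 3 · 2 = 6. (In fact Q(∛10, ω) is the splitting field of x^3 - 10 over Q.)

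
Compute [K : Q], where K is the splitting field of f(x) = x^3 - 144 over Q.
[K : Q] = 6

The roots of x^3 - 144 are ∛144, ω∛144, ω^2∛144 where ω = e^(2πi/3) is a primitive cube root of unity, so K = Q(∛144, ω). Now [Q(∛144):Q] = 3 (since 144 is not a perfect cube, x^3 - 144 is irreducible) and [Q(ω):Q] = 2. Both 2 and 3 divide [K:Q], and [K:Q] ≤ 3·2 = 6, so [K:Q] = 6. (Equivalently: Q(∛144) ⊂ R but ω ∉ R, so [K : Q(∛144)] = 2.)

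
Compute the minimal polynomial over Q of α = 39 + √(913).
m_α(x) = x^2 - 78x + 608

From α - 39 = √(913), squaring gives (α - 39)^2 = 913, i.e. α^2 - 78α + 1521 = 913, so α^2 - 78α + 608 = 0. The discriminant of x^2 - 78x + 608 is (-78)^2 - 4·(608) = 6084 - 2432 = 3652, and 4·(913) is not a perfect square in Q since 913 is squarefree and ≠ 1. Hence x^2 - 78x + 608 is irreducible over Q and is the minimal polynomial of α.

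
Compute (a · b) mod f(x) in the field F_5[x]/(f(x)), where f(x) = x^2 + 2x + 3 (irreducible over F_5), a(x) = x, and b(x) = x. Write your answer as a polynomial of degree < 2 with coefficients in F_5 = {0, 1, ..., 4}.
a · b ≡ 3x + 2 (mod f(x))

Multiply in F_5[x]: a(x)·b(x) = (x)·(x) = x^2. This has degree ≥ 2, so divide by f(x) over F_5: x^2 = (1)·(x^2 + 2x + 3) + (3x + 2). Hence a·b ≡ 3x + 2 (mod f). (F_5[x]/(f) is a field with 5^2 = 25 elements since f is irreducible of degree 2.)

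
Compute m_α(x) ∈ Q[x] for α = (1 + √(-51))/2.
m_α(x) = x^2 - x + 13

From 2α - 1 = √(-51), squaring gives (2α - 1)^2 = -51, i.e. 4α^2 - 4α + 1 = -51, so α^2 - α + (1 + 51)/4 = 0. Since -51 ≡ 1 (mod 4), (1 + 51)/4 = 13 ∈ Z. The polynomial x^2 - x + 13 has discriminant 1 - 4·(13) = -51, which is not a perfect square in Q (d = -51 is squarefree and ≠ 1), so x^2 - x + 13 is irreducible over Q. It is the minimal polynomial of α.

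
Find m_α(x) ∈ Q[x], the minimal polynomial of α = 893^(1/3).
m_α(x) = x^3 - 893

α satisfies α^3 = 893, so x^3 - 893 annihilates α. By the rational root test, a rational root p/q (in lowest terms) of x^3 - 893 would satisfy p^3 = 893 q^3, forcing q = 1 and p^3 = 893; but 893 is not a perfect cube, contradiction. A monic cubic over Q with no rational root is irreducible (any nontrivial factorization would include a linear factor). Hence x^3 - 893 is the minimal polynomial of α, and in particular [Q(α):Q] = 3.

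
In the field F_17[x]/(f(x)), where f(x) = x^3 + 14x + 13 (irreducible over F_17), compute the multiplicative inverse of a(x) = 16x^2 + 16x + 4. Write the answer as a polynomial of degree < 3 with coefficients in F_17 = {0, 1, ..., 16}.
a(x)^(-1) ≡ 9x^2 + 2x + 7 (mod f(x))

Since f is irreducible over F_17, F_17[x]/(f) is a field and a(x) ≠ 0 has an inverse. Apply the extended Euclidean algorithm to f(x) and a(x) in F_17[x]: f(x) = (16x + 1)·a(x) + (2x + 9);  a(x) = (8x + 6)·(2x + 9) + (1). The last nonzero remainder is the constant 1 = gcd(f, a) in F_17. Back-substituting through the division chain expresses 1 = s(x)·a(x) + t(x)·f(x) with s(x) ≡ 9x^2 + 2x + 7 (mod f), so a(x)^(-1) ≡ s(x) = 9x^2 + 2x + 7 (mod f). Check: (16x^2 + 16x + 4)·(9x^2 + 2x + 7) = 8x^4 + 6x^3 + 10x^2 + x + 11 ≡ 1 (mod x^3 + 14x + 13).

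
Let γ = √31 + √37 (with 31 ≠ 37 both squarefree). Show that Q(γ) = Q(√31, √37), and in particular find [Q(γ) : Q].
[Q(γ) : Q] = 4 (equivalently, Q(γ) = Q(√31, √37))

Obviously Q(γ) ⊆ Q(√31, √37), and [Q(√31, √37):Q] = 4 (since 31, 37 are distinct squarefree integers > 1 with 1147 not a perfect square). To show equality we compute the minimal polynomial of γ. From γ = √31 + √37: γ^2 = 31 + 2√(1147) + 37 = 68 + 2√(1147), so γ^2 - 68 = 2√(1147); squaring, (γ^2 - 68)^2 = 4·1147, i.e. γ^4 - 136γ^2 + 4624 - 4588 = 0, i.e. γ^4 - 136γ^2 + 36 = 0. So γ is a root of x^4 - 136x^2 + 36. This polynomial is irreducible over Q: it has no rational root (each ±√31 ± √37 is irrational), and any factorization into two quadratics over Q would force √(1147) ∈ Q (pairing opposite roots) or √31, √37 ∈ Q (other pairings), all impossible. Hence [Q(γ):Q] = 4 = [Q(√31, √37):Q], so Q(γ) = Q(√31, √37).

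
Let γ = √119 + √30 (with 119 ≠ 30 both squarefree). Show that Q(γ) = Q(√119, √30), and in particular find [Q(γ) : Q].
[Q(γ) : Q] = 4 (equivalently, Q(γ) = Q(√119, √30))

Obviously Q(γ) ⊆ Q(√119, √30), and [Q(√119, √30):Q] = 4 (since 119, 30 are distinct squarefree integers > 1 with 3570 not a perfect square). To show equality we compute the minimal polynomial of γ. From γ = √119 + √30: γ^2 = 119 + 2√(3570) + 30 = 149 + 2√(3570), so γ^2 - 149 = 2√(3570); squaring, (γ^2 - 149)^2 = 4·3570, i.e. γ^4 - 298γ^2 + 22201 - 14280 = 0, i.e. γ^4 - 298γ^2 + 7921 = 0. So γ is a root of x^4 - 298x^2 + 7921. This polynomial is irreducible over Q: it has no rational root (each ±√119 ± √30 is irrational), and any factorization into two quadratics over Q would force √(3570) ∈ Q (pairing opposite roots) or √119, √30 ∈ Q (other pairings), all impossible. Hence [Q(γ):Q] = 4 = [Q(√119, √30):Q], so Q(γ) = Q(√119, √30).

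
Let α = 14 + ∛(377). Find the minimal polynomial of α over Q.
m_α(x) = x^3 - 42x^2 + 588x - 3121

Set β = α - 14 = ∛(377), so β^3 = 377. Then (α - 14)^3 - 377 = 0, i.e. α is a root of g(x) = (x - 14)^3 - 377 = x^3 - 42x^2 + 588x - 3121. Since g(x) = h(x - 14) where h(x) = x^3 - 377, and h is irreducible over Q (because 377 is not a perfect cube, so h has no rational root, and a monic cubic with no rational root is irreducible), g is also irreducible (irreducibility is preserved under the substitution x → x - 14). Hence m_α(x) = x^3 - 42x^2 + 588x - 3121.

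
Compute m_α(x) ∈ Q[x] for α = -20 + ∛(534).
m_α(x) = x^3 + 60x^2 + 1200x + 7466

Set β = α + 20 = ∛(534), so β^3 = 534. Then (α + 20)^3 - 534 = 0, i.e. α is a root of g(x) = (x + 20)^3 - 534 = x^3 + 60x^2 + 1200x + 7466. Since g(x) = h(x + 20) where h(x) = x^3 - 534, and h is irreducible over Q (because 534 is not a perfect cube, so h has no rational root, and a monic cubic with no rational root is irreducible), g is also irreducible (irreducibility is preserved under the substitution x → x + 20). Hence m_α(x) = x^3 + 60x^2 + 1200x + 7466.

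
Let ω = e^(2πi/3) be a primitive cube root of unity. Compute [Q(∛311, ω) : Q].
[Q(∛311, ω) : Q] = 6

[Q(∛311):Q] = 3 (min poly x^3 - 311, irreducible since 311 is not a perfect cube). [Q(ω):Q] = 2 (min poly x^2 + x + 1). Since Q(∛311) ⊂ R and ω ∉ R, we have ω ∉ Q(∛311), so x^2 + x + 1 remains irreducible over Q(∛311) and [Q(∛311, ω) : Q(∛311)] = 2. By the tower law, [Q(∛311, ω) : Q] = 3 · 2 = 6. (In fact Q(∛311, ω) is the splitting field of x^3 - 311 over Q.)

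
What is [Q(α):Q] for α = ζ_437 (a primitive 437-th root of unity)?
[Q(α):Q] = 396

The minimal polynomial of ζ_437 over Q is the 437-th cyclotomic polynomial Φ_437(x), which is irreducible over Q and has degree φ(437) = 396. Hence [Q(α):Q] = φ(437) = 396.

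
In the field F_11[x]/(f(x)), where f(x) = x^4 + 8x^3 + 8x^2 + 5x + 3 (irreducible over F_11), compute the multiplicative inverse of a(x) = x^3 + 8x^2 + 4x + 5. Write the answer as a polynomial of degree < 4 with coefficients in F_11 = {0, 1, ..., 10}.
a(x)^(-1) ≡ 8x^3 + 3x^2 + 10x + 9 (mod f(x))

Since f is irreducible over F_11, F_11[x]/(f) is a field and a(x) ≠ 0 has an inverse. Apply the extended Euclidean algorithm to f(x) and a(x) in F_11[x]: f(x) = (x)·a(x) + (4x^2 + 3);  a(x) = (3x + 2)·(4x^2 + 3) + (6x + 10);  (4x^2 + 3) = (8x + 5)·(6x + 10) + (8). The last nonzero remainder is the constant 8 = gcd(f, a) in F_11. Back-substituting through the division chain expresses 8 = s(x)·a(x) + t(x)·f(x) with s(x) ≡ 9x^3 + 2x^2 + 3x + 6 (mod f), so (9x^3 + 2x^2 + 3x + 6)·a(x) ≡ 8 (mod f). Multiplying by 8^(-1) ≡ 7 in F_11 gives a(x)^(-1) ≡ 7·(9x^3 + 2x^2 + 3x + 6) ≡ 8x^3 + 3x^2 + 10x + 9 (mod f). Check: (x^3 + 8x^2 + 4x + 5)·(8x^3 + 3x^2 + 10x + 9) = 8x^6 + x^5 + 9x^3 + 6x^2 + 9x + 1 ≡ 1 (mod x^4 + 8x^3 + 8x^2 + 5x + 3).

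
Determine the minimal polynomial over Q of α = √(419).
m_α(x) = x^2 - 419

α satisfies α^2 - 419 = 0, so x^2 - 419 annihilates α. Since d = 419 is squarefree and ≠ 1, it is not a perfect square in Q, so x^2 - 419 has no rational root and is therefore irreducible over Q (a degree-2 polynomial over a field is irreducible iff it has no root). Hence m_α(x) = x^2 - 419.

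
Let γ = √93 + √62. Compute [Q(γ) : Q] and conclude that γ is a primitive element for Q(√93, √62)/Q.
[Q(γ) : Q] = 4 (equivalently, Q(γ) = Q(√93, √62))

Obviously Q(γ) ⊆ Q(√93, √62), and [Q(√93, √62):Q] = 4 (since 93, 62 are distinct squarefree integers > 1 with 5766 not a perfect square). To show equality we compute the minimal polynomial of γ. From γ = √93 + √62: γ^2 = 93 + 2√(5766) + 62 = 155 + 2√(5766), so γ^2 - 155 = 2√(5766); squaring, (γ^2 - 155)^2 = 4·5766, i.e. γ^4 - 310γ^2 + 24025 - 23064 = 0, i.e. γ^4 - 310γ^2 + 961 = 0. So γ is a root of x^4 - 310x^2 + 961. This polynomial is irreducible over Q: it has no rational root (each ±√93 ± √62 is irrational), and any factorization into two quadratics over Q would force √(5766) ∈ Q (pairing opposite roots) or √93, √62 ∈ Q (other pairings), all impossible. Hence [Q(γ):Q] = 4 = [Q(√93, √62):Q], so Q(γ) = Q(√93, √62).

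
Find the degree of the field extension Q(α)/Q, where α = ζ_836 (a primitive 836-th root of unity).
[Q(α):Q] = 360

The minimal polynomial of ζ_836 over Q is the 836-th cyclotomic polynomial Φ_836(x), which is irreducible over Q and has degree φ(836) = 360. Hence [Q(α):Q] = φ(836) = 360.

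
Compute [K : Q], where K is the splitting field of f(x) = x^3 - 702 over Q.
[K : Q] = 6

The roots of x^3 - 702 are ∛702, ω∛702, ω^2∛702 where ω = e^(2πi/3) is a primitive cube root of unity, so K = Q(∛702, ω). Now [Q(∛702):Q] = 3 (since 702 is not a perfect cube, x^3 - 702 is irreducible) and [Q(ω):Q] = 2. Both 2 and 3 divide [K:Q], and [K:Q] ≤ 3·2 = 6, so [K:Q] = 6. (Equivalently: Q(∛702) ⊂ R but ω ∉ R, so [K : Q(∛702)] = 2.)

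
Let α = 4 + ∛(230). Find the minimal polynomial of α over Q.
m_α(x) = x^3 - 12x^2 + 48x - 294

Set β = α - 4 = ∛(230), so β^3 = 230. Then (α - 4)^3 - 230 = 0, i.e. α is a root of g(x) = (x - 4)^3 - 230 = x^3 - 12x^2 + 48x - 294. Since g(x) = h(x - 4) where h(x) = x^3 - 230, and h is irreducible over Q (because 230 is not a perfect cube, so h has no rational root, and a monic cubic with no rational root is irreducible), g is also irreducible (irreducibility is preserved under the substitution x → x - 4). Hence m_α(x) = x^3 - 12x^2 + 48x - 294.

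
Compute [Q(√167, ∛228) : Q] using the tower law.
[Q(√167, ∛228) : Q] = 6

Let L = Q(√167, ∛228). Since Q(√167) ⊂ L and [Q(√167):Q] = 2, the tower law gives 2 | [L:Q]. Likewise Q(∛228) ⊂ L with [Q(∛228):Q] = 3 (because 228 is not a perfect cube), so 3 | [L:Q]. As gcd(2,3) = 1, [L:Q] is divisible by 6. Conversely L is generated over Q by √167 and ∛228, so [L:Q] ≤ 2·3 = 6. Therefore [Q(√167, ∛228) : Q] = 6.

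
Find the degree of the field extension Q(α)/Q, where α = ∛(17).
[Q(α):Q] = 3

The minimal polynomial of α is x^3 - 17, irreducible over Q since 17 is not a perfect cube (so x^3 - 17 has no rational root). Hence [Q(α):Q] = deg(m_α) = 3.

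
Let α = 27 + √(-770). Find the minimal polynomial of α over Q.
m_α(x) = x^2 - 54x + 1499

From α - 27 = √(-770), squaring gives (α - 27)^2 = -770, i.e. α^2 - 54α + 729 = -770, so α^2 - 54α + 1499 = 0. The discriminant of x^2 - 54x + 1499 is (-54)^2 - 4·(1499) = 2916 - 5996 = -3080, and 4·(-770) is not a perfect square in Q since -770 is squarefree and ≠ 1. Hence x^2 - 54x + 1499 is irreducible over Q and is the minimal polynomial of α.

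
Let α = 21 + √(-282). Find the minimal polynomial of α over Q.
m_α(x) = x^2 - 42x + 723

From α - 21 = √(-282), squaring gives (α - 21)^2 = -282, i.e. α^2 - 42α + 441 = -282, so α^2 - 42α + 723 = 0. The discriminant of x^2 - 42x + 723 is (-42)^2 - 4·(723) = 1764 - 2892 = -1128, and 4·(-282) is not a perfect square in Q since -282 is squarefree and ≠ 1. Hence x^2 - 42x + 723 is irreducible over Q and is the minimal polynomial of α.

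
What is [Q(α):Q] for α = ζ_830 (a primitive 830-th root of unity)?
[Q(α):Q] = 328

The minimal polynomial of ζ_830 over Q is the 830-th cyclotomic polynomial Φ_830(x), which is irreducible over Q and has degree φ(830) = 328. Hence [Q(α):Q] = φ(830) = 328.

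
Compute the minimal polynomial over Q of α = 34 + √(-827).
m_α(x) = x^2 - 68x + 1983

From α - 34 = √(-827), squaring gives (α - 34)^2 = -827, i.e. α^2 - 68α + 1156 = -827, so α^2 - 68α + 1983 = 0. The discriminant of x^2 - 68x + 1983 is (-68)^2 - 4·(1983) = 4624 - 7932 = -3308, and 4·(-827) is not a perfect square in Q since -827 is squarefree and ≠ 1. Hence x^2 - 68x + 1983 is irreducible over Q and is the minimal polynomial of α.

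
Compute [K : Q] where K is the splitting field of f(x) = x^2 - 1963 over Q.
[K : Q] = 2

f(x) = x^2 - 1963 factors as (x - √1963)(x + √1963). The splitting field is K = Q(√1963). Since 1963 is squarefree and > 1, it is not a perfect square, so x^2 - 1963 is irreducible over Q and [Q(√1963) : Q] = 2. Hence [K : Q] = 2.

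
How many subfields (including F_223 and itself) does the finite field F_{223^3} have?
F_{223^3} has 2 subfields

The subfields of F_{p^n} are exactly the fields F_{p^d} for d | n (each is the fixed field of the unique index-d subgroup of Gal(F_{p^n}/F_p) ≅ Z/nZ). The divisors of n = 3 are {1, 3}, giving 2 subfields: F_{223^1}, F_{223^3}.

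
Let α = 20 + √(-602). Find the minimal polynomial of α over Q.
m_α(x) = x^2 - 40x + 1002

From α - 20 = √(-602), squaring gives (α - 20)^2 = -602, i.e. α^2 - 40α + 400 = -602, so α^2 - 40α + 1002 = 0. The discriminant of x^2 - 40x + 1002 is (-40)^2 - 4·(1002) = 1600 - 4008 = -2408, and 4·(-602) is not a perfect square in Q since -602 is squarefree and ≠ 1. Hence x^2 - 40x + 1002 is irreducible over Q and is the minimal polynomial of α.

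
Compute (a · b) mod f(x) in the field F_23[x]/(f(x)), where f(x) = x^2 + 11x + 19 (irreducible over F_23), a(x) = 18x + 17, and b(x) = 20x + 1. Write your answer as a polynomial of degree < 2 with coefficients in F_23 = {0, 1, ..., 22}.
a · b ≡ 9x + 8 (mod f(x))

Multiply in F_23[x]: a(x)·b(x) = (18x + 17)·(20x + 1) = 15x^2 + 13x + 17. This has degree ≥ 2, so divide by f(x) over F_23: 15x^2 + 13x + 17 = (15)·(x^2 + 11x + 19) + (9x + 8). Hence a·b ≡ 9x + 8 (mod f). (F_23[x]/(f) is a field with 23^2 = 529 elements since f is irreducible of degree 2.)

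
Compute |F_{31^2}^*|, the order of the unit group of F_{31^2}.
|F_{31^2}^*| = 960

F_{31^2} has 31^2 = 961 elements; its multiplicative group consists of all nonzero elements, so |F_{31^2}^*| = 961 - 1 = 960. (It is cyclic since any finite subgroup of the multiplicative group of a field is cyclic.)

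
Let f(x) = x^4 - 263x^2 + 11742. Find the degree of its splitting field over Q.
[K : Q] = 4

Solving the quadratic in x^2: x^2 = (263 ± √(263^2 - 4·11742))/2 = (263 ± √22201)/2 = (263 ± 149)/2, giving x^2 = 206 or x^2 = 57. So f(x) = (x^2 - 206)(x^2 - 57) and the roots of f are ±√206, ±√57. Hence the splitting field is K = Q(√206, √57). Since 206 and 57 are distinct squarefree integers > 1, their product 11742 is not a perfect square, so √57 ∉ Q(√206). By the tower law [K:Q] = [Q(√206,√57):Q(√206)] · [Q(√206):Q] = 2 · 2 = 4.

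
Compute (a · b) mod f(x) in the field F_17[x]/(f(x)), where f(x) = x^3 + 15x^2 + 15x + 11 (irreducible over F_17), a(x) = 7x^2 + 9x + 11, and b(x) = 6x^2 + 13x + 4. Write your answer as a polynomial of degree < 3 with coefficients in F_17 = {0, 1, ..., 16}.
a · b ≡ 5x^2 + 5x + 7 (mod f(x))

Multiply in F_17[x]: a(x)·b(x) = (7x^2 + 9x + 11)·(6x^2 + 13x + 4) = 8x^4 + 9x^3 + 7x^2 + 9x + 10. This has degree ≥ 3, so divide by f(x) over F_17: 8x^4 + 9x^3 + 7x^2 + 9x + 10 = (8x + 8)·(x^3 + 15x^2 + 15x + 11) + (5x^2 + 5x + 7). Hence a·b ≡ 5x^2 + 5x + 7 (mod f). (F_17[x]/(f) is a field with 17^3 = 4913 elements since f is irreducible of degree 3.)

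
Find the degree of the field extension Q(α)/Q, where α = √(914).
[Q(α):Q] = 2

[Q(α):Q] equals the degree of the minimal polynomial of α. Here α^2 = 914 and x^2 - 914 is irreducible (d = 914 is squarefree, ≠ 1, hence not a square), so deg(m_α) = 2. Thus [Q(α):Q] = 2.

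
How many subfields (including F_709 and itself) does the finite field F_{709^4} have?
F_{709^4} has 3 subfields

The subfields of F_{p^n} are exactly the fields F_{p^d} for d | n (each is the fixed field of the unique index-d subgroup of Gal(F_{p^n}/F_p) ≅ Z/nZ). The divisors of n = 4 are {1, 2, 4}, giving 3 subfields: F_{709^1}, F_{709^2}, F_{709^4}.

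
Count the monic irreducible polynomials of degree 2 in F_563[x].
There are 158203 monic irreducible polynomials of degree 2 over F_563

Each element of F_{563^2} that lies in no proper subfield is a root of exactly one monic irreducible of degree 2 over F_563, and each such polynomial has 2 distinct roots in F_{563^2}. By Möbius inversion the count is N_563(2) = (1/2) Σ_{d|2} μ(2/d) · 563^d = (1/2)(μ(2)·563^1 + μ(1)·563^2) = 316406/2 = 158203.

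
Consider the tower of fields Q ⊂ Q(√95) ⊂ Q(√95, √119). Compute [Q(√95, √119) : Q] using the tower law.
[Q(√95, √119) : Q] = 4

[Q(√95):Q] = 2 (min poly x^2 - 95, irreducible since 95 is squarefree > 1). For the top step, suppose √119 ∈ Q(√95), say √119 = c + d√95 with c, d ∈ Q. Squaring: 119 = c^2 + 95d^2 + 2cd√95. Since √95 ∉ Q this forces 2cd = 0. If d = 0 then √119 = c ∈ Q, contradicting 119 squarefree > 1. If c = 0 then 119 = 95d^2, so 95·119 = (95d)^2 is a perfect square in Q — but 95·119 = 11305 is not a perfect square (since 95 and 119 are distinct squarefree integers). Contradiction. Hence √119 ∉ Q(√95), so x^2 - 119 stays irreducible over Q(√95) and [Q(√95, √119) : Q(√95)] = 2. By the tower law, [Q(√95, √119) : Q] = 2 · 2 = 4.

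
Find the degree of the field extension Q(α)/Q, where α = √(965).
[Q(α):Q] = 2

[Q(α):Q] equals the degree of the minimal polynomial of α. Here α^2 = 965 and x^2 - 965 is irreducible (d = 965 is squarefree, ≠ 1, hence not a square), so deg(m_α) = 2. Thus [Q(α):Q] = 2.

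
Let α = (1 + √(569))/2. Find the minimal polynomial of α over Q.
m_α(x) = x^2 - x - 142

From 2α - 1 = √(569), squaring gives (2α - 1)^2 = 569, i.e. 4α^2 - 4α + 1 = 569, so α^2 - α + (1 - 569)/4 = 0. Since 569 ≡ 1 (mod 4), (1 - 569)/4 = -142 ∈ Z. The polynomial x^2 - x - 142 has discriminant 1 - 4·(-142) = 569, which is not a perfect square in Q (d = 569 is squarefree and ≠ 1), so x^2 - x - 142 is irreducible over Q. It is the minimal polynomial of α.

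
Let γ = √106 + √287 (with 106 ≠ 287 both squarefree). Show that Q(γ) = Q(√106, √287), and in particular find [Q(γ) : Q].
[Q(γ) : Q] = 4 (equivalently, Q(γ) = Q(√106, √287))

Obviously Q(γ) ⊆ Q(√106, √287), and [Q(√106, √287):Q] = 4 (since 106, 287 are distinct squarefree integers > 1 with 30422 not a perfect square). To show equality we compute the minimal polynomial of γ. From γ = √106 + √287: γ^2 = 106 + 2√(30422) + 287 = 393 + 2√(30422), so γ^2 - 393 = 2√(30422); squaring, (γ^2 - 393)^2 = 4·30422, i.e. γ^4 - 786γ^2 + 154449 - 121688 = 0, i.e. γ^4 - 786γ^2 + 32761 = 0. So γ is a root of x^4 - 786x^2 + 32761. This polynomial is irreducible over Q: it has no rational root (each ±√106 ± √287 is irrational), and any factorization into two quadratics over Q would force √(30422) ∈ Q (pairing opposite roots) or √106, √287 ∈ Q (other pairings), all impossible. Hence [Q(γ):Q] = 4 = [Q(√106, √287):Q], so Q(γ) = Q(√106, √287).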